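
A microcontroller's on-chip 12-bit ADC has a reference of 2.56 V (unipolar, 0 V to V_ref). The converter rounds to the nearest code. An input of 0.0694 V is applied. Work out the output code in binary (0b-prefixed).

code 0b1101111 (decimal 111)

LSB = 2.56 V / 4096 = 0.625 mV.
Input sits at 111.040 steps above V_low.
round(111.040) = 111.
In binary (0b-prefixed): 0b1101111.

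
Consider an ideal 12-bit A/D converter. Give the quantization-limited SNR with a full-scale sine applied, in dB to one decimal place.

74.0 dB

SNR ≈ 6.02·N + 1.76 dB = 6.02·12 + 1.76 = 74.00 dB.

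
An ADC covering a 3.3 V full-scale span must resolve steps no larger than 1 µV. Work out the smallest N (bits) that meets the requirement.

22 bits

Number of steps required ≥ 3.3 V / 1 µV = 3300000.00.
Need 2^N ≥ 3300000.00; 2^21 = 2097152, 2^22 = 4194304.
Minimum N = 22.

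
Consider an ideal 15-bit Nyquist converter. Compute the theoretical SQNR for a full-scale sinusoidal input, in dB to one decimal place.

SNR ≈ 6.02·N + 1.76 dB = 6.02·15 + 1.76 = 92.06 dB.

92.1 dB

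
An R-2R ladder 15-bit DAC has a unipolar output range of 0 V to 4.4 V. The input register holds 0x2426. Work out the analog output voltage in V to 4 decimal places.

1.2426 V

LSB = 4.4 V / 2^15 = 134.28 µV.
Code 0x2426 = 9254 decimal.
V_out = 0 + 9254 × 0.000134277 V = 1.2426 V.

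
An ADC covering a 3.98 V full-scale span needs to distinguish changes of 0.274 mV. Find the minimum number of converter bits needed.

Number of steps required ≥ 3.98 V / 0.274 mV = 14525.55.
Need 2^N ≥ 14525.55; 2^13 = 8192, 2^14 = 16384.
Minimum N = 14.

14 bits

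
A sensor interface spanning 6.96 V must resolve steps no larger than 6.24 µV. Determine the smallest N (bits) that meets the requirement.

21 bits

Number of steps required ≥ 6.96 V / 6.24 µV = 1115384.62.
Need 2^N ≥ 1115384.62; 2^20 = 1048576, 2^21 = 2097152.
Minimum N = 21.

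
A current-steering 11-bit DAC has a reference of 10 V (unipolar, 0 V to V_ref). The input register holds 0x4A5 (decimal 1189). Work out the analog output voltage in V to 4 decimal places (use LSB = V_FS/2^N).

5.8057 V

LSB = 10 V / 2^11 = 4.883 mV.
Code 0x4A5 = 1189 decimal.
V_out = 0 + 1189 × 0.00488281 V = 5.80566 V.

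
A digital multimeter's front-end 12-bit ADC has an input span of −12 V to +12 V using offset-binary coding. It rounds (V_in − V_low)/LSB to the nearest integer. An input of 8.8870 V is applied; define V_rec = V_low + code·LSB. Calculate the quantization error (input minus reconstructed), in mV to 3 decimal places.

-1.672 mV

Step size: 24 V ÷ 2^12 = 5.859 mV.
(8.8870 − (−12))/0.00585938 = 3564.7147; round gives code 3565.
V_rec = (−12) + 3565·0.00585938 = 8.8886719 V.
Difference: -0.00167187 V → -1.672 mV.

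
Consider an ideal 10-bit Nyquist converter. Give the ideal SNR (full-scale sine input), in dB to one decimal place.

62.0 dB

SNR ≈ 6.02·N + 1.76 dB = 6.02·10 + 1.76 = 61.96 dB.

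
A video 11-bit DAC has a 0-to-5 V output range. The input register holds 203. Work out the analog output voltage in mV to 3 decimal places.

LSB = 5 V / 2^11 = 2.441 mV.
V_out = 0 + 203 × 0.00244141 V = 0.495605 V.
= 495.605 mV.

495.605 mV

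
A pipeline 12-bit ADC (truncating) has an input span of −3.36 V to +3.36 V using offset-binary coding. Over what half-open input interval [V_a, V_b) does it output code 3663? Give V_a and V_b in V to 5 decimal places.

LSB = 6.72/2^12 = 1.641 mV.
V_a = V_low + 3663·LSB = 2.64961 V; V_b = V_low + 3664·LSB = 2.65125 V.

[2.64961 V, 2.65125 V)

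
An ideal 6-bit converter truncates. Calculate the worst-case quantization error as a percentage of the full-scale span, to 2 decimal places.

Truncating → worst-case error = 1 LSB = V_FS/2^6, so 100/64 = 1.5625 % of full scale.

1.56 %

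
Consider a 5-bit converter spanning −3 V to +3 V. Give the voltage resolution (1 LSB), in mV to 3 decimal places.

Full-scale span = 6 V.
LSB = 6 / 2^5 = 6 / 32 = 0.1875 V = 187.500 mV.

187.500 mV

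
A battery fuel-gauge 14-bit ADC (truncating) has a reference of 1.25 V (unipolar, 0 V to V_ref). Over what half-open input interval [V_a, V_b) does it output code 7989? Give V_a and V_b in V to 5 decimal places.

LSB = 1.25/2^14 = 76.29 µV.
V_a = V_low + 7989·LSB = 0.609512 V; V_b = V_low + 7990·LSB = 0.609589 V.

[0.60951 V, 0.60959 V)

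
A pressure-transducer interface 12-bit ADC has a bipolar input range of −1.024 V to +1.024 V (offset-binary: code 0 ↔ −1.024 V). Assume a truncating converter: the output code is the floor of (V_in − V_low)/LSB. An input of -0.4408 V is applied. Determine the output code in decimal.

Full-scale span = 2.048 V; LSB = 2.048/2^12 = 0.500 mV.
(-0.4408 − (−1.024)) / 0.0005 = 1166.400 LSBs.
So the output code is 1166.

code 1166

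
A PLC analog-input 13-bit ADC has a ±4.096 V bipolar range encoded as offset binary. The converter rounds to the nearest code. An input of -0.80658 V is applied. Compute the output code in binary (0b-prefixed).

With 8192 levels over 8.192 V, one step is 1.000 mV.
(V_in − V_low)/LSB = (-0.80658 − (−4.096)) / 0.001 = 3289.420.
round(3289.420) = 3289.
In binary (0b-prefixed): 0b110011011001.

code 0b110011011001 (decimal 3289)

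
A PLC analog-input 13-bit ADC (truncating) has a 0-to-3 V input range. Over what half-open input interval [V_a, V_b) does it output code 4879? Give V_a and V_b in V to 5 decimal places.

[1.78674 V, 1.78711 V)

LSB = 3/2^13 = 366.21 µV.
V_a = V_low + 4879·LSB = 1.78674 V; V_b = V_low + 4880·LSB = 1.78711 V.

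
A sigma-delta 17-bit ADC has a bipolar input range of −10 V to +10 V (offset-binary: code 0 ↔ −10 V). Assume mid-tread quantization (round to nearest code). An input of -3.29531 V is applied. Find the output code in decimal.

code 43940

With 131072 levels over 20 V, one step is 152.59 µV.
(V_in − V_low)/LSB = (-3.29531 − (−10)) / 0.000152588 = 43939.856.
Round → code 43940.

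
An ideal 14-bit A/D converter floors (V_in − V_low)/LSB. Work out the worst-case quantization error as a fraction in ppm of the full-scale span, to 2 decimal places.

61.04 ppm

Truncating → worst-case error = 1 LSB = V_FS/2^14, so 1e+06/16384 = 61.0352 ppm of full scale.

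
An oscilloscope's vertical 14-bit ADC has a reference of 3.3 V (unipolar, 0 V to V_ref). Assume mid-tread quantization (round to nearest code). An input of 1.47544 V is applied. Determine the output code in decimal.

code 7325

With 16384 levels over 3.3 V, one step is 201.42 µV.
Input sits at 7325.336 steps above V_low.
round(7325.336) = 7325.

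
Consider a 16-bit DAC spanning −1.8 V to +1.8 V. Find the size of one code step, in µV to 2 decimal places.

Full-scale span = 3.6 V.
LSB = 3.6 / 2^16 = 3.6 / 65536 = 5.49316e-05 V = 54.93 µV.

54.93 µV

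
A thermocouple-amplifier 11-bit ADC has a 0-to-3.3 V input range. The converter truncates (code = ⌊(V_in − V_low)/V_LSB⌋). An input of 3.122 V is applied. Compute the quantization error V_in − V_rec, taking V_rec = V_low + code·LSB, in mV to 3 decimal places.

0.857 mV

Step size: 3.3 V ÷ 2^11 = 1.611 mV.
(V_in − V_low)/LSB = (3.122 − 0)/0.00161133 = 1937.5321 → code 1937 (floor).
V_rec = 0 + 1937·0.00161133 = 3.1211426 V.
Difference: 0.000857422 V → 0.857 mV.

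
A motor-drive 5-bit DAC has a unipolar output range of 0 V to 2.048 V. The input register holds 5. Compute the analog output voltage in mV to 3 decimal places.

320.000 mV

LSB = 2.048 V / 2^5 = 64.000 mV.
V_out = 0 + 5 × 0.064 V = 0.32 V.
= 320.000 mV.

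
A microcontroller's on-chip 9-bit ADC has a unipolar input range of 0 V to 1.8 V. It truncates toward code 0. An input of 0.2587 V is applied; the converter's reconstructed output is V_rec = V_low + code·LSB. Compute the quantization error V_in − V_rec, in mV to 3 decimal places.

2.059 mV

Step size: 1.8 V ÷ 2^9 = 3.516 mV.
Scaled input = 73.5858 LSBs, so code = 73.
Reconstructed: 0.25664063 V.
Error = 0.2587 − 0.25664063 = 0.00205938 V = 2.059 mV.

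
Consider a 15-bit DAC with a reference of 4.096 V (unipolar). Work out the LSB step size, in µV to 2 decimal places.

Full-scale span = 4.096 V.
LSB = 4.096 / 2^15 = 4.096 / 32768 = 0.000125 V = 125.00 µV.

125.00 µV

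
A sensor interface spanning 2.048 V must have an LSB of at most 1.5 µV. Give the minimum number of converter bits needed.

21 bits

Number of steps required ≥ 2.048 V / 1.5 µV = 1365333.33.
Need 2^N ≥ 1365333.33; 2^20 = 1048576, 2^21 = 2097152.
Minimum N = 21.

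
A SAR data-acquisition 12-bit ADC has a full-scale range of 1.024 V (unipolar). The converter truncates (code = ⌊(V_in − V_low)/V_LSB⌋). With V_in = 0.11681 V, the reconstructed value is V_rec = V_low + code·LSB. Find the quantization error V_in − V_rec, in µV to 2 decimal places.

One LSB is 1.024 V / 4096 = 250.00 µV.
(V_in − V_low)/LSB = (0.11681 − 0)/0.00025 = 467.2400 → code 467 (floor).
V_rec = 0 + 467·0.00025 = 0.11675 V.
Difference: 6e-05 V → 60.00 µV.

60.00 µV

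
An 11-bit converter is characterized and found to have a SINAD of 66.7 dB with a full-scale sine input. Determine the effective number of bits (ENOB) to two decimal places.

ENOB = (SINAD − 1.76) / 6.02 = (66.7 − 1.76)/6.02 = 10.787.

10.79 bits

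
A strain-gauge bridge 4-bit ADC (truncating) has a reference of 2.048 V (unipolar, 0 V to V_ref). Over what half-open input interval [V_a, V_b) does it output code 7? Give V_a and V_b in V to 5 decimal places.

LSB = 2.048/2^4 = 128.000 mV.
V_a = V_low + 7·LSB = 0.896 V; V_b = V_low + 8·LSB = 1.024 V.

[0.89600 V, 1.02400 V)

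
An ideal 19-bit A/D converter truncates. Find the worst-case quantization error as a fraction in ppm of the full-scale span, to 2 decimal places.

Truncating → worst-case error = 1 LSB = V_FS/2^19, so 1e+06/524288 = 1.90735 ppm of full scale.

1.91 ppm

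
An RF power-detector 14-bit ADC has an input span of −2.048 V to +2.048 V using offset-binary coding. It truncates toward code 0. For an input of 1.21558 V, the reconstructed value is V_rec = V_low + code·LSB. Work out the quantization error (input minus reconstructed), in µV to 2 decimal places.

LSB = 4.096/2^14 = 250.00 µV.
Scaled input = 13054.3200 LSBs, so code = 13054.
V_rec = (−2.048) + 13054·0.00025 = 1.2155 V.
V_in − V_rec = 8e-05 V = 80.00 µV.

80.00 µV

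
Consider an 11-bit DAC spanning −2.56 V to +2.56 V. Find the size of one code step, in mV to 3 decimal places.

Full-scale span = 5.12 V.
LSB = 5.12 / 2^11 = 5.12 / 2048 = 0.0025 V = 2.500 mV.

2.500 mV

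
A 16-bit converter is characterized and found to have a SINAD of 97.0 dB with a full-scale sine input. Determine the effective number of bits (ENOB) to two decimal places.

15.82 bits

ENOB = (SINAD − 1.76) / 6.02 = (97.0 − 1.76)/6.02 = 15.821.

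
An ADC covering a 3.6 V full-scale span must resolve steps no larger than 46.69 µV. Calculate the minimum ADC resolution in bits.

17 bits

Number of steps required ≥ 3.6 V / 46.69 µV = 77104.30.
Need 2^N ≥ 77104.30; 2^16 = 65536, 2^17 = 131072.
Minimum N = 17.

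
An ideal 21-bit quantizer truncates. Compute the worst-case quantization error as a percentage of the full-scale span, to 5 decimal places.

0.00005 %

Truncating → worst-case error = 1 LSB = V_FS/2^21, so 100/2097152 = 4.76837e-05 % of full scale.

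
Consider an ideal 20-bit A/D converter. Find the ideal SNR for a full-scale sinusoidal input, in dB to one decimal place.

SNR ≈ 6.02·N + 1.76 dB = 6.02·20 + 1.76 = 122.16 dB.

122.2 dB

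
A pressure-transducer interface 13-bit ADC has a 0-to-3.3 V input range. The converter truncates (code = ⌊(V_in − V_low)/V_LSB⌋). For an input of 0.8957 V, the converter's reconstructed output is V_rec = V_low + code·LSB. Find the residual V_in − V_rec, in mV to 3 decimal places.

Step size: 3.3 V ÷ 2^13 = 402.83 µV.
(V_in − V_low)/LSB = (0.8957 − 0)/0.000402832 = 2223.5074 → code 2223 (floor).
Reconstructed: 0.89549561 V.
Error = 0.8957 − 0.89549561 = 0.000204395 V = 0.204 mV.

0.204 mV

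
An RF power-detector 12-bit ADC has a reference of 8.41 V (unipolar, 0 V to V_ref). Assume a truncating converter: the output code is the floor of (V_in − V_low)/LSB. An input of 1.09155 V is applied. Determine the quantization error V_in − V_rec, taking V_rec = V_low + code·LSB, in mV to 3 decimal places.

1.289 mV

Step size: 8.41 V ÷ 2^12 = 2.053 mV.
Scaled input = 531.6277 LSBs, so code = 531.
Reconstructed: 1.0902612 V.
V_in − V_rec = 0.00128877 V = 1.289 mV.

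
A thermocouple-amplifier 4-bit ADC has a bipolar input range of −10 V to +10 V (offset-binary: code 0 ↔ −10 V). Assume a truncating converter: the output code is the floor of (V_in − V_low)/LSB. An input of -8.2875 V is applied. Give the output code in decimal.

code 1

With 16 levels over 20 V, one step is 1.2500 V.
(V_in − V_low)/LSB = (-8.2875 − (−10)) / 1.25 = 1.370.
⌊·⌋(1.370) = 1.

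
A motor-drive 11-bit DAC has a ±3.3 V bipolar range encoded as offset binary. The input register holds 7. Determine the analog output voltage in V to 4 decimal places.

-3.2774 V

LSB = 6.6 V / 2^11 = 3.223 mV.
V_out = (−3.3) + 7 × 0.00322266 V = -3.27744 V.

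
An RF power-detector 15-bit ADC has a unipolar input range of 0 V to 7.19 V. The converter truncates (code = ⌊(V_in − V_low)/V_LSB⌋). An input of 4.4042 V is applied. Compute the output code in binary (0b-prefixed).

code 0b100111001100111 (decimal 20071)

With 32768 levels over 7.19 V, one step is 219.42 µV.
Input sits at 20071.881 steps above V_low.
⌊·⌋(20071.881) = 20071.
In binary (0b-prefixed): 0b100111001100111.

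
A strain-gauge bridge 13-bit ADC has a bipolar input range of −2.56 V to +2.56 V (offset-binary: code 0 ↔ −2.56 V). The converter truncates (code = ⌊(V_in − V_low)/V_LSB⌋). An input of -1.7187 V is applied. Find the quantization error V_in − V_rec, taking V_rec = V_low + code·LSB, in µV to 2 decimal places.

LSB = 5.12/2^13 = 0.625 mV.
(-1.7187 − (−2.56))/0.000625 = 1346.0800; ⌊·⌋ gives code 1346.
V_rec = (−2.56) + 1346·0.000625 = -1.71875 V.
V_in − V_rec = 5e-05 V = 50.00 µV.

50.00 µV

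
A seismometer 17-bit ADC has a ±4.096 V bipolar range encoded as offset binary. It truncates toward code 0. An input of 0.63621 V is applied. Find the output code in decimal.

LSB = 8.192 V / 131072 = 62.50 µV.
(V_in − V_low)/LSB = (0.63621 − (−4.096)) / 6.25e-05 = 75715.360.
⌊·⌋(75715.360) = 75715.

code 75715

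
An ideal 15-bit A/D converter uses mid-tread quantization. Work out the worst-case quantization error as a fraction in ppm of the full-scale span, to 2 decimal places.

Rounding → worst-case error = ½ LSB = V_FS/2^16, so 1e+06/65536 = 15.2588 ppm of full scale.

15.26 ppm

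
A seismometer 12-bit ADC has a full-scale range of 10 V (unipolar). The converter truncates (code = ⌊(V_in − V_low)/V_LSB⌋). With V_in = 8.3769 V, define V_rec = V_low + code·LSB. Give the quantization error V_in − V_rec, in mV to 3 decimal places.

0.435 mV

One LSB is 10 V / 4096 = 2.441 mV.
Scaled input = 3431.1782 LSBs, so code = 3431.
Code 3431 maps back to 0 + 3431×0.00244141 V = 8.3764648 V.
Error = 8.3769 − 8.3764648 = 0.000435156 V = 0.435 mV.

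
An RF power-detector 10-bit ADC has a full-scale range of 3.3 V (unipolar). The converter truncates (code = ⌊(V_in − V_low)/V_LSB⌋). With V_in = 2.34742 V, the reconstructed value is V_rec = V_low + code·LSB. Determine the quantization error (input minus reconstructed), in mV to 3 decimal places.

One LSB is 3.3 V / 1024 = 3.223 mV.
(2.34742 − 0)/0.00322266 = 728.4115; ⌊·⌋ gives code 728.
Code 728 maps back to 0 + 728×0.00322266 V = 2.3460938 V.
Error = 2.34742 − 2.3460938 = 0.00132625 V = 1.326 mV.

1.326 mV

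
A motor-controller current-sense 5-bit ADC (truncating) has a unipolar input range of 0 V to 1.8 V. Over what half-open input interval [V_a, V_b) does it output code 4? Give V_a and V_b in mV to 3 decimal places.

[225.000 mV, 281.250 mV)

LSB = 1.8/2^5 = 56.250 mV.
V_a = V_low + 4·LSB = 0.225 V; V_b = V_low + 5·LSB = 0.28125 V.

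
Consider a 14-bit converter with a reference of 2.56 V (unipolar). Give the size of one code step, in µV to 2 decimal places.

Full-scale span = 2.56 V.
LSB = 2.56 / 2^14 = 2.56 / 16384 = 0.00015625 V = 156.25 µV.

156.25 µV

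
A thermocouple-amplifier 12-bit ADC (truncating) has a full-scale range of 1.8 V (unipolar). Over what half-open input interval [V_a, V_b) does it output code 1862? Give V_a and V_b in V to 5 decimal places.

[0.81826 V, 0.81870 V)

LSB = 1.8/2^12 = 439.45 µV.
V_a = V_low + 1862·LSB = 0.818262 V; V_b = V_low + 1863·LSB = 0.818701 V.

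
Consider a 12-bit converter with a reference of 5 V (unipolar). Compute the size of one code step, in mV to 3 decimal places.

Full-scale span = 5 V.
LSB = 5 / 2^12 = 5 / 4096 = 0.0012207 V = 1.221 mV.

1.221 mV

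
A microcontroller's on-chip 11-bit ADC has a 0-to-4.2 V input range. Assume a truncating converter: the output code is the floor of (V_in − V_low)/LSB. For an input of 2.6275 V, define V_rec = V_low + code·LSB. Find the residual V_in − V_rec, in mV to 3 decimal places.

One LSB is 4.2 V / 2048 = 2.051 mV.
(V_in − V_low)/LSB = (2.6275 − 0)/0.00205078 = 1281.2190 → code 1281 (floor).
Reconstructed: 2.6270508 V.
Difference: 0.000449219 V → 0.449 mV.

0.449 mV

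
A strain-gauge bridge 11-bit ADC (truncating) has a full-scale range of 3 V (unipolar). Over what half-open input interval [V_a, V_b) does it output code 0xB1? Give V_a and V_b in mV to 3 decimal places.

LSB = 3/2^11 = 1.465 mV.
Code 0xB1 = 177 decimal.
V_a = V_low + 177·LSB = 0.259277 V; V_b = V_low + 178·LSB = 0.260742 V.

[259.277 mV, 260.742 mV)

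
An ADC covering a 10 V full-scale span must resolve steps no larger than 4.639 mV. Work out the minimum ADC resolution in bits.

12 bits

Number of steps required ≥ 10 V / 4.639 mV = 2155.64.
Need 2^N ≥ 2155.64; 2^11 = 2048, 2^12 = 4096.
Minimum N = 12.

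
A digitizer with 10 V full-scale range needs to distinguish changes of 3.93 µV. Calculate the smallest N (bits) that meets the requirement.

Number of steps required ≥ 10 V / 3.93 µV = 2544529.26.
Need 2^N ≥ 2544529.26; 2^21 = 2097152, 2^22 = 4194304.
Minimum N = 22.

22 bits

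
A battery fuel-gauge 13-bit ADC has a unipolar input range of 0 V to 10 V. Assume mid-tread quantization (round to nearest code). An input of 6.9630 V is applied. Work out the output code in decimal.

Full-scale span = 10 V; LSB = 10/2^13 = 1.221 mV.
Input sits at 5704.090 steps above V_low.
round(5704.090) = 5704.

code 5704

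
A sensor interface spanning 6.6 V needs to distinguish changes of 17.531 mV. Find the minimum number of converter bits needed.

9 bits

Number of steps required ≥ 6.6 V / 17.531 mV = 376.48.
Need 2^N ≥ 376.48; 2^8 = 256, 2^9 = 512.
Minimum N = 9.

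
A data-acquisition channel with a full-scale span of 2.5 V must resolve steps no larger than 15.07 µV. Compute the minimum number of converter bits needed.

18 bits

Number of steps required ≥ 2.5 V / 15.07 µV = 165892.50.
Need 2^N ≥ 165892.50; 2^17 = 131072, 2^18 = 262144.
Minimum N = 18.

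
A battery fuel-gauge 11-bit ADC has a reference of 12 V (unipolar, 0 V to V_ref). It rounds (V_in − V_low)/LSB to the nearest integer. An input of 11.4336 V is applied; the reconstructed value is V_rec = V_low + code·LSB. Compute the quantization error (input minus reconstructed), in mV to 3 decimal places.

Step size: 12 V ÷ 2^11 = 5.859 mV.
(11.4336 − 0)/0.00585938 = 1951.3344; round gives code 1951.
Reconstructed: 11.431641 V.
Error = 11.4336 − 11.431641 = 0.00195938 V = 1.959 mV.

1.959 mV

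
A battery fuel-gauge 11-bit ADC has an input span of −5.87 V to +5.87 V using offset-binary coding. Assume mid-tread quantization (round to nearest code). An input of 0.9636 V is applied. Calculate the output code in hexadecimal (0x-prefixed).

code 0x4A8 (decimal 1192)

LSB = 11.74 V / 2048 = 5.732 mV.
(0.9636 − (−5.87)) / 0.00573242 = 1192.096 LSBs.
round(1192.096) = 1192.
In hexadecimal (0x-prefixed): 0x4A8.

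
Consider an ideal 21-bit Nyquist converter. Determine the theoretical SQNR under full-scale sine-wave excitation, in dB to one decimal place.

SNR ≈ 6.02·N + 1.76 dB = 6.02·21 + 1.76 = 128.18 dB.

128.2 dB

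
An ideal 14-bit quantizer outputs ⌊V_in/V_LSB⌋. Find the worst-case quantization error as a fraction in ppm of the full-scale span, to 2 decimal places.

61.04 ppm

Truncating → worst-case error = 1 LSB = V_FS/2^14, so 1e+06/16384 = 61.0352 ppm of full scale.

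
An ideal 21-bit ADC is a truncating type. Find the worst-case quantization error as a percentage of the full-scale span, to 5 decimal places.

Truncating → worst-case error = 1 LSB = V_FS/2^21, so 100/2097152 = 4.76837e-05 % of full scale.

0.00005 %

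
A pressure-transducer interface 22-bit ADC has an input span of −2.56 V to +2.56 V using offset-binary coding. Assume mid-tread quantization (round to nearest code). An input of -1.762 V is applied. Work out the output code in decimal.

With 4194304 levels over 5.12 V, one step is 1.22 µV.
Input sits at 653721.600 steps above V_low.
So the output code is 653722.

code 653722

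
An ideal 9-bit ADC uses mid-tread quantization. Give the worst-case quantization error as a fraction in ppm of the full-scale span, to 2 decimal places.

976.56 ppm

Rounding → worst-case error = ½ LSB = V_FS/2^10, so 1e+06/1024 = 976.562 ppm of full scale.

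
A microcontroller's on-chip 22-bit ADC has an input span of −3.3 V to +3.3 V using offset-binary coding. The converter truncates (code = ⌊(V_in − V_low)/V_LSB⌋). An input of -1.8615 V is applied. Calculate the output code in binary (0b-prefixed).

With 4194304 levels over 6.6 V, one step is 1.57 µV.
Input sits at 914167.622 steps above V_low.
Floor → code 914167.
In binary (0b-prefixed): 0b11011111001011110111.

code 0b11011111001011110111 (decimal 914167)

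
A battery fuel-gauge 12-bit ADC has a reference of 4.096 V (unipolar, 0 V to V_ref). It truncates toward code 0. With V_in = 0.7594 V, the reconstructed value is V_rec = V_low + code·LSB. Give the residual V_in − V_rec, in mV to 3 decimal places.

0.400 mV

LSB = 4.096/2^12 = 1.000 mV.
(0.7594 − 0)/0.001 = 759.4000; ⌊·⌋ gives code 759.
Reconstructed: 0.759 V.
Difference: 0.0004 V → 0.400 mV.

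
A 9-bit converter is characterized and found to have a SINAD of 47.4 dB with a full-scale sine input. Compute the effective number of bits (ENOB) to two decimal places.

7.58 bits

ENOB = (SINAD − 1.76) / 6.02 = (47.4 − 1.76)/6.02 = 7.581.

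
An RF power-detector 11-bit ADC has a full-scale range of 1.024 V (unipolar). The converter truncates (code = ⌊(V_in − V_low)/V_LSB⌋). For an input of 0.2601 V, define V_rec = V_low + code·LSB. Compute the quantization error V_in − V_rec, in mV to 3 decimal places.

One LSB is 1.024 V / 2048 = 0.500 mV.
(0.2601 − 0)/0.0005 = 520.2000; ⌊·⌋ gives code 520.
Reconstructed: 0.26 V.
Error = 0.2601 − 0.26 = 0.0001 V = 0.100 mV.

0.100 mV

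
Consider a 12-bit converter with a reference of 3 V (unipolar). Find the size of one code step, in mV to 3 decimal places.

Full-scale span = 3 V.
LSB = 3 / 2^12 = 3 / 4096 = 0.000732422 V = 0.732 mV.

0.732 mV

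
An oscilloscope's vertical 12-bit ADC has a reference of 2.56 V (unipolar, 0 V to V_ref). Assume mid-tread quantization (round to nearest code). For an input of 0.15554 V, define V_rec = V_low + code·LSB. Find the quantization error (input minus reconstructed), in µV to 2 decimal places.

LSB = 2.56/2^12 = 0.625 mV.
(0.15554 − 0)/0.000625 = 248.8640; round gives code 249.
V_rec = 0 + 249·0.000625 = 0.155625 V.
Error = 0.15554 − 0.155625 = -8.5e-05 V = -85.00 µV.

-85.00 µV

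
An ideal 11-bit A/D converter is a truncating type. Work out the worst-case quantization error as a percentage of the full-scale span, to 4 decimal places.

0.0488 %

Truncating → worst-case error = 1 LSB = V_FS/2^11, so 100/2048 = 0.0488281 % of full scale.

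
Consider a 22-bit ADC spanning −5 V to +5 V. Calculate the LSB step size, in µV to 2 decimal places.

Full-scale span = 10 V.
LSB = 10 / 2^22 = 10 / 4194304 = 2.38419e-06 V = 2.38 µV.

2.38 µV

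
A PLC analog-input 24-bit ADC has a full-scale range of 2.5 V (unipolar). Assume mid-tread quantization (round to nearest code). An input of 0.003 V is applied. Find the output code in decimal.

code 20133

LSB = 2.5 V / 16777216 = 0.15 µV.
Input sits at 20132.659 steps above V_low.
round(20132.659) = 20133.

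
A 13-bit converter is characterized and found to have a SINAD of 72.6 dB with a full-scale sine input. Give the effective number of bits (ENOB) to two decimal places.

11.77 bits

ENOB = (SINAD − 1.76) / 6.02 = (72.6 − 1.76)/6.02 = 11.767.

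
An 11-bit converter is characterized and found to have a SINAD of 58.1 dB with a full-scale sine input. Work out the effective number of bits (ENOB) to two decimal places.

9.36 bits

ENOB = (SINAD − 1.76) / 6.02 = (58.1 − 1.76)/6.02 = 9.359.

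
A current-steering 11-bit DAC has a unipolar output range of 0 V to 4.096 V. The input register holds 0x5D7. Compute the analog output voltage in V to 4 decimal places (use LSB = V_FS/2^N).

LSB = 4.096 V / 2^11 = 2.000 mV.
Code 0x5D7 = 1495 decimal.
V_out = 0 + 1495 × 0.002 V = 2.99 V.

2.9900 V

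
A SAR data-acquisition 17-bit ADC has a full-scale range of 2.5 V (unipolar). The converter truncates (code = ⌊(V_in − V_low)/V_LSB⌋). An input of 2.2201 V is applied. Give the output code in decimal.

LSB = 2.5 V / 131072 = 19.07 µV.
(2.2201 − 0) / 1.90735e-05 = 116397.179 LSBs.
Floor → code 116397.

code 116397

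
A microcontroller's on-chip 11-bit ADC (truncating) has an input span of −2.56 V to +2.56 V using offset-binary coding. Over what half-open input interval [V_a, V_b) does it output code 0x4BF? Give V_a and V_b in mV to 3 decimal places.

[477.500 mV, 480.000 mV)

LSB = 5.12/2^11 = 2.500 mV.
Code 0x4BF = 1215 decimal.
V_a = V_low + 1215·LSB = 0.4775 V; V_b = V_low + 1216·LSB = 0.48 V.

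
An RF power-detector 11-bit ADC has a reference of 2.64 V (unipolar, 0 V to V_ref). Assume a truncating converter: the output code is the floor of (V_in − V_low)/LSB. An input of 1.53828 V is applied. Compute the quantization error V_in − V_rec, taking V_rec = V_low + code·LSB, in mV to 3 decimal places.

LSB = 2.64/2^11 = 1.289 mV.
(1.53828 − 0)/0.00128906 = 1193.3324; ⌊·⌋ gives code 1193.
V_rec = 0 + 1193·0.00128906 = 1.5378516 V.
V_in − V_rec = 0.000428437 V = 0.428 mV.

0.428 mV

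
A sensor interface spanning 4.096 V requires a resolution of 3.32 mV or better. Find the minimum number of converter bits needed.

11 bits

Number of steps required ≥ 4.096 V / 3.32 mV = 1233.73.
Need 2^N ≥ 1233.73; 2^10 = 1024, 2^11 = 2048.
Minimum N = 11.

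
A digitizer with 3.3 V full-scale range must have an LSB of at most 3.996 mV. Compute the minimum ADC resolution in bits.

Number of steps required ≥ 3.3 V / 3.996 mV = 825.83.
Need 2^N ≥ 825.83; 2^9 = 512, 2^10 = 1024.
Minimum N = 10.

10 bits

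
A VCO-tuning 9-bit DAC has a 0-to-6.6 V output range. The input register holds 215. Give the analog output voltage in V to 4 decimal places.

2.7715 V

LSB = 6.6 V / 2^9 = 12.891 mV.
V_out = 0 + 215 × 0.0128906 V = 2.77148 V.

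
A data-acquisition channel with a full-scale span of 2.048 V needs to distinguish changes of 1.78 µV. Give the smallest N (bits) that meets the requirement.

Number of steps required ≥ 2.048 V / 1.78 µV = 1150561.80.
Need 2^N ≥ 1150561.80; 2^20 = 1048576, 2^21 = 2097152.
Minimum N = 21.

21 bits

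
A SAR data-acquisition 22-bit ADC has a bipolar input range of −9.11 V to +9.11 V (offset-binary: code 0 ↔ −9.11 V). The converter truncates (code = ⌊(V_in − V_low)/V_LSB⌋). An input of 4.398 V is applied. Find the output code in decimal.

code 3109586

With 4194304 levels over 18.22 V, one step is 4.34 µV.
(4.398 − (−9.11)) / 4.34399e-06 = 3109586.083 LSBs.
⌊·⌋(3109586.083) = 3109586.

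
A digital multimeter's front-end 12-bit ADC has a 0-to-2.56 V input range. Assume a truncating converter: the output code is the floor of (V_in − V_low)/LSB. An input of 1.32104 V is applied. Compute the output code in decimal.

code 2113

Full-scale span = 2.56 V; LSB = 2.56/2^12 = 0.625 mV.
Input sits at 2113.664 steps above V_low.
⌊·⌋(2113.664) = 2113.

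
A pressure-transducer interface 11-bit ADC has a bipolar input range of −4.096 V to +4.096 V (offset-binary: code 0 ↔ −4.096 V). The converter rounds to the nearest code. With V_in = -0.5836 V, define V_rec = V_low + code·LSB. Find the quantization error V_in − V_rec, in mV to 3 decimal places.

LSB = 8.192/2^11 = 4.000 mV.
(V_in − V_low)/LSB = (-0.5836 − (−4.096))/0.004 = 878.1000 → code 878 (round).
Code 878 maps back to (−4.096) + 878×0.004 V = -0.584 V.
V_in − V_rec = 0.0004 V = 0.400 mV.

0.400 mV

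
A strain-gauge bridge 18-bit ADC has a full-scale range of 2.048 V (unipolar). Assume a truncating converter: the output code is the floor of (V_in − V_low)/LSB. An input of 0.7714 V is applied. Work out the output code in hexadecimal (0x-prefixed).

With 262144 levels over 2.048 V, one step is 7.81 µV.
Input sits at 98739.200 steps above V_low.
So the output code is 98739.
In hexadecimal (0x-prefixed): 0x181B3.

code 0x181B3 (decimal 98739)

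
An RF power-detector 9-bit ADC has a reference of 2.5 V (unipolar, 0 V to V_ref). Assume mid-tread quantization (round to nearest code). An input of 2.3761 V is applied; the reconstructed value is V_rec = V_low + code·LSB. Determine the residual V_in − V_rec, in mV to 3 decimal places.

LSB = 2.5/2^9 = 4.883 mV.
(2.3761 − 0)/0.00488281 = 486.6253; round gives code 487.
Reconstructed: 2.3779297 V.
Error = 2.3761 − 2.3779297 = -0.00182969 V = -1.830 mV.

-1.830 mV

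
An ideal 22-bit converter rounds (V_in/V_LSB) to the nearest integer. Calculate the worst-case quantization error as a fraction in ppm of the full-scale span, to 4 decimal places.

0.1192 ppm

Rounding → worst-case error = ½ LSB = V_FS/2^23, so 1e+06/8388608 = 0.119209 ppm of full scale.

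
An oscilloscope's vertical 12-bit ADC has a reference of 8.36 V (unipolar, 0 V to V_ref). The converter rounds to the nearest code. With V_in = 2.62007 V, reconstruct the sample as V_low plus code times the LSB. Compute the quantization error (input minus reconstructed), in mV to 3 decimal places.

-0.594 mV

One LSB is 8.36 V / 4096 = 2.041 mV.
(2.62007 − 0)/0.00204102 = 1283.7089; round gives code 1284.
Reconstructed: 2.6206641 V.
Error = 2.62007 − 2.6206641 = -0.000594062 V = -0.594 mV.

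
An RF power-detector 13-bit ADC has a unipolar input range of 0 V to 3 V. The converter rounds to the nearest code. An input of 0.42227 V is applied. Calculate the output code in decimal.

code 1153

LSB = 3 V / 8192 = 366.21 µV.
(0.42227 − 0) / 0.000366211 = 1153.079 LSBs.
round(1153.079) = 1153.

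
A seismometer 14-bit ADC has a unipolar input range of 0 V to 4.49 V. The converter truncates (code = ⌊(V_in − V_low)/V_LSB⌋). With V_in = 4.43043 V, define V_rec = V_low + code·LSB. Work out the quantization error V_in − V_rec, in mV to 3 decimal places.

One LSB is 4.49 V / 16384 = 274.05 µV.
(4.43043 − 0)/0.000274048 = 16166.6292; ⌊·⌋ gives code 16166.
V_rec = 0 + 16166·0.000274048 = 4.4302576 V.
Difference: 0.000172432 V → 0.172 mV.

0.172 mV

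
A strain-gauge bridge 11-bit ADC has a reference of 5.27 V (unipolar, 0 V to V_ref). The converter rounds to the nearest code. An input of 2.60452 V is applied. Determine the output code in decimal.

Full-scale span = 5.27 V; LSB = 5.27/2^11 = 2.573 mV.
(2.60452 − 0) / 0.00257324 = 1012.155 LSBs.
Round → code 1012.

code 1012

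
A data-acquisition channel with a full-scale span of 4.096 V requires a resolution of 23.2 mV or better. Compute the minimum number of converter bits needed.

8 bits

Number of steps required ≥ 4.096 V / 23.2 mV = 176.55.
Need 2^N ≥ 176.55; 2^7 = 128, 2^8 = 256.
Minimum N = 8.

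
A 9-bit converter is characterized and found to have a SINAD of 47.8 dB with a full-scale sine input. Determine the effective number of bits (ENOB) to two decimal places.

7.65 bits

ENOB = (SINAD − 1.76) / 6.02 = (47.8 − 1.76)/6.02 = 7.648.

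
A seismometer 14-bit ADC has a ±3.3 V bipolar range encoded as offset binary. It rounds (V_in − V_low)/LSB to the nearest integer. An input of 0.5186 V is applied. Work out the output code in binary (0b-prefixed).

With 16384 levels over 6.6 V, one step is 402.83 µV.
(V_in − V_low)/LSB = (0.5186 − (−3.3)) / 0.000402832 = 9479.385.
Round → code 9479.
In binary (0b-prefixed): 0b10010100000111.

code 0b10010100000111 (decimal 9479)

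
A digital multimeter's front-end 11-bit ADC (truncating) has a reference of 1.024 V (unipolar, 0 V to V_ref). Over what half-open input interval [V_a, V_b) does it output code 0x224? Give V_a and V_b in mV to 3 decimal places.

[274.000 mV, 274.500 mV)

LSB = 1.024/2^11 = 0.500 mV.
Code 0x224 = 548 decimal.
V_a = V_low + 548·LSB = 0.274 V; V_b = V_low + 549·LSB = 0.2745 V.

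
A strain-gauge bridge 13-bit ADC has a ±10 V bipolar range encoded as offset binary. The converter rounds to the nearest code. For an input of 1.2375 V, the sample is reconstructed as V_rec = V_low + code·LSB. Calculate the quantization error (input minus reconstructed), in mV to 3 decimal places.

Step size: 20 V ÷ 2^13 = 2.441 mV.
Scaled input = 4602.8800 LSBs, so code = 4603.
Reconstructed: 1.237793 V.
Error = 1.2375 − 1.237793 = -0.000292969 V = -0.293 mV.

-0.293 mV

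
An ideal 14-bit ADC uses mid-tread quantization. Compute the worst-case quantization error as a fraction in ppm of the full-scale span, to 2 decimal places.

30.52 ppm

Rounding → worst-case error = ½ LSB = V_FS/2^15, so 1e+06/32768 = 30.5176 ppm of full scale.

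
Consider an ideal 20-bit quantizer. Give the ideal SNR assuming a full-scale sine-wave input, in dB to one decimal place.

122.2 dB

SNR ≈ 6.02·N + 1.76 dB = 6.02·20 + 1.76 = 122.16 dB.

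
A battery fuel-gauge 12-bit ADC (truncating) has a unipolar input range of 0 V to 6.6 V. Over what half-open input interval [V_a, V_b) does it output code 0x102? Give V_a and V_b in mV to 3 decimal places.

LSB = 6.6/2^12 = 1.611 mV.
Code 0x102 = 258 decimal.
V_a = V_low + 258·LSB = 0.415723 V; V_b = V_low + 259·LSB = 0.417334 V.

[415.723 mV, 417.334 mV)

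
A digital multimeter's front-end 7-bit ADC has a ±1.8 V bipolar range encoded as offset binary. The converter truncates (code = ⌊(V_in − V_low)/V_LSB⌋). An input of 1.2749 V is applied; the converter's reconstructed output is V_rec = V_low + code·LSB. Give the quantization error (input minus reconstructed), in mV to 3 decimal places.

LSB = 3.6/2^7 = 28.125 mV.
(1.2749 − (−1.8))/0.028125 = 109.3298; ⌊·⌋ gives code 109.
Code 109 maps back to (−1.8) + 109×0.028125 V = 1.265625 V.
V_in − V_rec = 0.009275 V = 9.275 mV.

9.275 mV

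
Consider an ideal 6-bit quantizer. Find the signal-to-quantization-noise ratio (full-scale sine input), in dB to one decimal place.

37.9 dB

SNR ≈ 6.02·N + 1.76 dB = 6.02·6 + 1.76 = 37.88 dB.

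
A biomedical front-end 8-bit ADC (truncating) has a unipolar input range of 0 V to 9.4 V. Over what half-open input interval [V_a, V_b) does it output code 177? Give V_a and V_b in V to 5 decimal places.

LSB = 9.4/2^8 = 36.719 mV.
V_a = V_low + 177·LSB = 6.49922 V; V_b = V_low + 178·LSB = 6.53594 V.

[6.49922 V, 6.53594 V)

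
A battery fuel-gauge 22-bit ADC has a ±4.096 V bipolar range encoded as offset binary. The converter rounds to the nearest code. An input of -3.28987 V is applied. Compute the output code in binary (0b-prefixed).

code 0b1100100110001000011 (decimal 412739)

LSB = 8.192 V / 4194304 = 1.95 µV.
(V_in − V_low)/LSB = (-3.28987 − (−4.096)) / 1.95313e-06 = 412738.560.
So the output code is 412739.
In binary (0b-prefixed): 0b1100100110001000011.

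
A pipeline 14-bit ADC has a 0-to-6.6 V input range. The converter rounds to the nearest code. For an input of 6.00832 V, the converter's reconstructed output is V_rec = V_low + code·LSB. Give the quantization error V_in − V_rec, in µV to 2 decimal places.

LSB = 6.6/2^14 = 402.83 µV.
(6.00832 − 0)/0.000402832 = 14915.1992; round gives code 14915.
Code 14915 maps back to 0 + 14915×0.000402832 V = 6.0082397 V.
V_in − V_rec = 8.02539e-05 V = 80.25 µV.

80.25 µV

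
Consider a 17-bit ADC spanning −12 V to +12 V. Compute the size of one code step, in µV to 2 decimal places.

183.11 µV

Full-scale span = 24 V.
LSB = 24 / 2^17 = 24 / 131072 = 0.000183105 V = 183.11 µV.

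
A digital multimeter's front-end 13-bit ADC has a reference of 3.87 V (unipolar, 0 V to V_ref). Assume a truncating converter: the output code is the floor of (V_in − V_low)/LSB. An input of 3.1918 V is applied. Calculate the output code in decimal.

code 6756

LSB = 3.87 V / 8192 = 472.41 µV.
Input sits at 6756.389 steps above V_low.
Floor → code 6756.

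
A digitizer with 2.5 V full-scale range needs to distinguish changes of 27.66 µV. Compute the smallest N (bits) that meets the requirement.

17 bits

Number of steps required ≥ 2.5 V / 27.66 µV = 90383.22.
Need 2^N ≥ 90383.22; 2^16 = 65536, 2^17 = 131072.
Minimum N = 17.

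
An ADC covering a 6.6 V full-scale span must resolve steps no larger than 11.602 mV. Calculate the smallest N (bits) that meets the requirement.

Number of steps required ≥ 6.6 V / 11.602 mV = 568.87.
Need 2^N ≥ 568.87; 2^9 = 512, 2^10 = 1024.
Minimum N = 10.

10 bits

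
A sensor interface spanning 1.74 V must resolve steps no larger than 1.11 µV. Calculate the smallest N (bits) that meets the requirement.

21 bits

Number of steps required ≥ 1.74 V / 1.11 µV = 1567567.57.
Need 2^N ≥ 1567567.57; 2^20 = 1048576, 2^21 = 2097152.
Minimum N = 21.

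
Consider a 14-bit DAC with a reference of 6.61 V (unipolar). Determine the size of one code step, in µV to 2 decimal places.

403.44 µV

Full-scale span = 6.61 V.
LSB = 6.61 / 2^14 = 6.61 / 16384 = 0.000403442 V = 403.44 µV.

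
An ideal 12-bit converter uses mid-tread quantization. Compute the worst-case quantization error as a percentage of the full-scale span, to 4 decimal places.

0.0122 %

Rounding → worst-case error = ½ LSB = V_FS/2^13, so 100/8192 = 0.012207 % of full scale.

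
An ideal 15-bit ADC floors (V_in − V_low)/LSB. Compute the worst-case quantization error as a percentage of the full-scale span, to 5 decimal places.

0.00305 %

Truncating → worst-case error = 1 LSB = V_FS/2^15, so 100/32768 = 0.00305176 % of full scale.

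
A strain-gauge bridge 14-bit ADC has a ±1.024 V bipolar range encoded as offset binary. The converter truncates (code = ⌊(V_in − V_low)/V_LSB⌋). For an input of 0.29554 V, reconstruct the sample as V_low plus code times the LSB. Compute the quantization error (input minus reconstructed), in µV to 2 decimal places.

40.00 µV

One LSB is 2.048 V / 16384 = 125.00 µV.
Scaled input = 10556.3200 LSBs, so code = 10556.
V_rec = (−1.024) + 10556·0.000125 = 0.2955 V.
Error = 0.29554 − 0.2955 = 4e-05 V = 40.00 µV.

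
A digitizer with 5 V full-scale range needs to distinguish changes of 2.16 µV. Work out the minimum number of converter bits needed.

Number of steps required ≥ 5 V / 2.16 µV = 2314814.81.
Need 2^N ≥ 2314814.81; 2^21 = 2097152, 2^22 = 4194304.
Minimum N = 22.

22 bits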